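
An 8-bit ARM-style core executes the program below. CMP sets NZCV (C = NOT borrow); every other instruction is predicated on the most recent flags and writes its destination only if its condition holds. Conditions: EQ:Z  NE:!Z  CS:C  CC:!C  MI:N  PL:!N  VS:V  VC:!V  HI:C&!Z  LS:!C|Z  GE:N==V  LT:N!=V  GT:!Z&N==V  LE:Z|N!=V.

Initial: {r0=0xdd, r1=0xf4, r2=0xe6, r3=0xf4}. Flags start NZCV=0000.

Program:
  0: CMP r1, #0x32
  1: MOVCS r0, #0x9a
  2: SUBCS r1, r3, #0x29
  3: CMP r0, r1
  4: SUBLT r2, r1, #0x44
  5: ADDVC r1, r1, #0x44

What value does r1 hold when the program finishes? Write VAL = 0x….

VAL = 0x0f

[0] flags=1010 → (cmp)
[1] flags=1010 CS?T → r0=0x9a
[2] flags=1010 CS?T → r1=0xcb
[3] flags=1000 → (cmp)
[4] flags=1000 LT?T → r2=0x87
[5] flags=1000 VC?T → r1=0x0f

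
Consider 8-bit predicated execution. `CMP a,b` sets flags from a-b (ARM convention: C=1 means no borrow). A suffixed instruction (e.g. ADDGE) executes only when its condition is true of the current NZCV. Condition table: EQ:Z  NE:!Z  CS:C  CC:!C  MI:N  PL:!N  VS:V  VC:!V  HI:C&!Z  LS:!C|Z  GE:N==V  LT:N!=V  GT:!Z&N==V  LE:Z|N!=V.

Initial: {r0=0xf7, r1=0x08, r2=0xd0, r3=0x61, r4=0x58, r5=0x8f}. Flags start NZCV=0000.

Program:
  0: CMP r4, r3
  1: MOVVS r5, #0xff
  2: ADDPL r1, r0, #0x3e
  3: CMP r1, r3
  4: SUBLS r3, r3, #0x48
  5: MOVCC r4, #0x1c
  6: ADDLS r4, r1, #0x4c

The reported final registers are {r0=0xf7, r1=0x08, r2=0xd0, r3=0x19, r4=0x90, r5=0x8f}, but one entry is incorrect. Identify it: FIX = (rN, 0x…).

[0] flags=1000 → (cmp)
[1] flags=1000 VS?F → skip
[2] flags=1000 PL?F → skip
[3] flags=1000 → (cmp)
[4] flags=1000 LS?T → r3=0x19
[5] flags=1000 CC?T → r4=0x1c
[6] flags=1000 LS?T → r4=0x54

FIX = (r4, 0x54)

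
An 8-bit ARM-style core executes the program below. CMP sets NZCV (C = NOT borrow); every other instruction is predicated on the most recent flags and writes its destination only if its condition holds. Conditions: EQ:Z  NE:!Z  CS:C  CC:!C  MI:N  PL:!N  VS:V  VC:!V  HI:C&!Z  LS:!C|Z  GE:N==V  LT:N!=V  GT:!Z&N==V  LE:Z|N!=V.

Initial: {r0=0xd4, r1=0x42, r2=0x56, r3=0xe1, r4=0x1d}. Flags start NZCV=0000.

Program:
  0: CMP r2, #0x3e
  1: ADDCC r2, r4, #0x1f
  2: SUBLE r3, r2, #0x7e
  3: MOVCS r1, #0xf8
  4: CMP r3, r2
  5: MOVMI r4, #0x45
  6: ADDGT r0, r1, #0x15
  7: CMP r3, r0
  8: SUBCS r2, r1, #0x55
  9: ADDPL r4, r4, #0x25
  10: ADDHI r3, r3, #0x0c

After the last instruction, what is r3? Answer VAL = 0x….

0: ✓ CMP  NZCV=0010
1: · ADDCC
2: · SUBLE
3: ✓ MOVCS  r1←0xf8
4: ✓ CMP  NZCV=1010
5: ✓ MOVMI  r4←0x45
6: · ADDGT
7: ✓ CMP  NZCV=0010
8: ✓ SUBCS  r2←0xa3
9: ✓ ADDPL  r4←0x6a
10: ✓ ADDHI  r3←0xed

VAL = 0xed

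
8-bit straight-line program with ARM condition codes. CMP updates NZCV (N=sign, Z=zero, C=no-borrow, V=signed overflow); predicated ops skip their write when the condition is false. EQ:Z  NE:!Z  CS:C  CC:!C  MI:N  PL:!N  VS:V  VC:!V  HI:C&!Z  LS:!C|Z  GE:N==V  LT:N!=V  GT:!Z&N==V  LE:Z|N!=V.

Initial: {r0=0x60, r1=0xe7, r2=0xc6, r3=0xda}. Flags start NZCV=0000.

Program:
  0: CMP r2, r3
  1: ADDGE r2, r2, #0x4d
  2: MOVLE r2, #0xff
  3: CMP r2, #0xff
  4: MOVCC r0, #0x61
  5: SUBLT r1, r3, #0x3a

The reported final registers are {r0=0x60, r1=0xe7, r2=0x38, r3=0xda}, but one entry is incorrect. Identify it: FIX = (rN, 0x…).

0: ✓ CMP  NZCV=1000
1: · ADDGE
2: ✓ MOVLE  r2←0xff
3: ✓ CMP  NZCV=0110
4: · MOVCC
5: · SUBLT

FIX = (r2, 0xff)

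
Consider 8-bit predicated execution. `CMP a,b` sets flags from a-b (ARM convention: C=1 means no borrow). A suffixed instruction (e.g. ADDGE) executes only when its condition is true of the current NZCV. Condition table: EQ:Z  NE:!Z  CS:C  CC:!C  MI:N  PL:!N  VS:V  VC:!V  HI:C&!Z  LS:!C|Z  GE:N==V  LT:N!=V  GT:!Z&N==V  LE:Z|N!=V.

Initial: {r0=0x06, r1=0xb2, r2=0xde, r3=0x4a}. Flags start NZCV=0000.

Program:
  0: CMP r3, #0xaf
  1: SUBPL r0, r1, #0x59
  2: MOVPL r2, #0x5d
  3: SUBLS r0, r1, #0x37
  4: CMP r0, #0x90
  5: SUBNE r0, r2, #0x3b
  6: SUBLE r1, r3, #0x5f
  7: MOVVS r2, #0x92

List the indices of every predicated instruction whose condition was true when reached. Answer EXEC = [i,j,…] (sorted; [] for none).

[0] flags=1001 → (cmp)
[1] flags=1001 PL?F → skip
[2] flags=1001 PL?F → skip
[3] flags=1001 LS?T → r0=0x7b
[4] flags=1001 → (cmp)
[5] flags=1001 NE?T → r0=0xa3
[6] flags=1001 LE?F → skip
[7] flags=1001 VS?T → r2=0x92

EXEC = [3,5,7]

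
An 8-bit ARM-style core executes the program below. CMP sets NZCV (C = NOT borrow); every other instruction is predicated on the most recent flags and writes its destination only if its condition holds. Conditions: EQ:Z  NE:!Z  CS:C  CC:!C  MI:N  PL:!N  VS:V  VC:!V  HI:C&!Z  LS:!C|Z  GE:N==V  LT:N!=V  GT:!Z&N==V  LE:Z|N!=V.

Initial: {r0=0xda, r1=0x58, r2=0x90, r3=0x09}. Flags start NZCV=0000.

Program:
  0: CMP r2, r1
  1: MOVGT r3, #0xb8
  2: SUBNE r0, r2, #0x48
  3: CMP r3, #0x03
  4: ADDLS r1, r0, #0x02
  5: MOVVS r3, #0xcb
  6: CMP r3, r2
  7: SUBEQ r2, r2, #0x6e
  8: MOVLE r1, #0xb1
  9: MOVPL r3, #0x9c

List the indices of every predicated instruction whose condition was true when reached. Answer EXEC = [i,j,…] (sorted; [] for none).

EXEC = [2,9]

0: ✓ CMP  NZCV=0011
1: · MOVGT
2: ✓ SUBNE  r0←0x48
3: ✓ CMP  NZCV=0010
4: · ADDLS
5: · MOVVS
6: ✓ CMP  NZCV=0000
7: · SUBEQ
8: · MOVLE
9: ✓ MOVPL  r3←0x9c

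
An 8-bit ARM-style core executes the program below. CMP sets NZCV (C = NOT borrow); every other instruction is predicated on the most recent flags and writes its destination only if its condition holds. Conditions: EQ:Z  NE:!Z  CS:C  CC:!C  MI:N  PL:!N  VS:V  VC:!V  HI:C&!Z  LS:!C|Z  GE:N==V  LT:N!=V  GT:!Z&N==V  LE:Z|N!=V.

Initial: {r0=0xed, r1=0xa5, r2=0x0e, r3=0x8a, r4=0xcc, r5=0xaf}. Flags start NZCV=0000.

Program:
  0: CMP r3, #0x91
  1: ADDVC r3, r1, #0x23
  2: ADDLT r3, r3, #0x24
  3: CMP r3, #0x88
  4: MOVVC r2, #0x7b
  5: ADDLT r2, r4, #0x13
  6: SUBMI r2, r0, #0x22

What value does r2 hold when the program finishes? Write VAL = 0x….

[0] flags=1000 → (cmp)
[1] flags=1000 VC?T → r3=0xc8
[2] flags=1000 LT?T → r3=0xec
[3] flags=0010 → (cmp)
[4] flags=0010 VC?T → r2=0x7b
[5] flags=0010 LT?F → skip
[6] flags=0010 MI?F → skip

VAL = 0x7b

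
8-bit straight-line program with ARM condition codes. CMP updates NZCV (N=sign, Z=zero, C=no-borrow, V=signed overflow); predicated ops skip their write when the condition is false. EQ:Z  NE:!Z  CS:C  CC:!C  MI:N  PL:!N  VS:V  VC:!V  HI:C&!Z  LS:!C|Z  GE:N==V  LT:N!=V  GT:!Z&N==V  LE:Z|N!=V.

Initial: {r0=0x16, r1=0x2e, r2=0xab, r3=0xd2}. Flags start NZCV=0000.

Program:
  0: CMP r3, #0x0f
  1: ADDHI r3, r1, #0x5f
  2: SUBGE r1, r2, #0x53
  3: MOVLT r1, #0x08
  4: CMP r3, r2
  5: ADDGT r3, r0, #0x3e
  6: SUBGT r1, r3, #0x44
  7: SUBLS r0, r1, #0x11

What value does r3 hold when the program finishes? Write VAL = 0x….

VAL = 0x8d

0: ✓ CMP  NZCV=1010
1: ✓ ADDHI  r3←0x8d
2: · SUBGE
3: ✓ MOVLT  r1←0x08
4: ✓ CMP  NZCV=1000
5: · ADDGT
6: · SUBGT
7: ✓ SUBLS  r0←0xf7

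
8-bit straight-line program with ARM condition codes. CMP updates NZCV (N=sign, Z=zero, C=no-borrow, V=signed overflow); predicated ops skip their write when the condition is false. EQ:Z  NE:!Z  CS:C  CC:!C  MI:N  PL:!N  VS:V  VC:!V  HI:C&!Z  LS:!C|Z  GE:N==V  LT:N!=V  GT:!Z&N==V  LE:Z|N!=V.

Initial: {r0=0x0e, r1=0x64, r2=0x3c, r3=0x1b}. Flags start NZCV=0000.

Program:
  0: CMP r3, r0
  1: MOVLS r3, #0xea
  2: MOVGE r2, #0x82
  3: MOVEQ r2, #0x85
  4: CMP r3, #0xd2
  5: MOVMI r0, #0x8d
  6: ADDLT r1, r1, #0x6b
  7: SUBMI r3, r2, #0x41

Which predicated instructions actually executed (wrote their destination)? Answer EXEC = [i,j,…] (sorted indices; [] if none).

EXEC = [2]

0: ✓ CMP  NZCV=0010
1: · MOVLS
2: ✓ MOVGE  r2←0x82
3: · MOVEQ
4: ✓ CMP  NZCV=0000
5: · MOVMI
6: · ADDLT
7: · SUBMI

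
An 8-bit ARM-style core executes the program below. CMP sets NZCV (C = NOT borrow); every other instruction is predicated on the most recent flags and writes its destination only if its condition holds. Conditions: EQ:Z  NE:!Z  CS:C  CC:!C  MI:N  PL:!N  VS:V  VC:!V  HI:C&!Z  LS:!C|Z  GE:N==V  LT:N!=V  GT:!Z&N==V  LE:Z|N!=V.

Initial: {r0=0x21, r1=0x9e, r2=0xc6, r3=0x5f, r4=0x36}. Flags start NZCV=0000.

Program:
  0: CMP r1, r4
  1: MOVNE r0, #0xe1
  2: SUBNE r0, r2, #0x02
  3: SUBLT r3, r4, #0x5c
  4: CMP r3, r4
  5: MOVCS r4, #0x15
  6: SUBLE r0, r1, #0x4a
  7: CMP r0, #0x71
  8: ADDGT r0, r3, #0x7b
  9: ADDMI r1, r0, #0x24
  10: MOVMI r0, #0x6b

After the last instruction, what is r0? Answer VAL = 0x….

VAL = 0x6b

0: ✓ CMP  NZCV=0011
1: ✓ MOVNE  r0←0xe1
2: ✓ SUBNE  r0←0xc4
3: ✓ SUBLT  r3←0xda
4: ✓ CMP  NZCV=1010
5: ✓ MOVCS  r4←0x15
6: ✓ SUBLE  r0←0x54
7: ✓ CMP  NZCV=1000
8: · ADDGT
9: ✓ ADDMI  r1←0x78
10: ✓ MOVMI  r0←0x6b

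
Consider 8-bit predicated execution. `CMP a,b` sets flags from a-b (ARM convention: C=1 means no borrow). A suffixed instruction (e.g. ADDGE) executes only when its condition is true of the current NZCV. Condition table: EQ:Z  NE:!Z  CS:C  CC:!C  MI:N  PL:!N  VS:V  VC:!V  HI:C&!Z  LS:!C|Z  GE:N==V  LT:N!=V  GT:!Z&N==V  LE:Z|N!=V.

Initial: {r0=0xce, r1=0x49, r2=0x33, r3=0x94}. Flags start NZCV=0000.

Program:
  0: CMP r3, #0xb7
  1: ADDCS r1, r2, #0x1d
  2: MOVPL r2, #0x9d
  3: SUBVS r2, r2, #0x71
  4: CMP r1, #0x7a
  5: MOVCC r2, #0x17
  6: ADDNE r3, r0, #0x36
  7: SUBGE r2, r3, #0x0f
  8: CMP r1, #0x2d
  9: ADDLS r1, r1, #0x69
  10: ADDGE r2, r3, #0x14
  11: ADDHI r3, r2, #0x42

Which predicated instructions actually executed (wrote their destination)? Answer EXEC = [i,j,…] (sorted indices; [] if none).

0: ✓ CMP  NZCV=1000
1: · ADDCS
2: · MOVPL
3: · SUBVS
4: ✓ CMP  NZCV=1000
5: ✓ MOVCC  r2←0x17
6: ✓ ADDNE  r3←0x04
7: · SUBGE
8: ✓ CMP  NZCV=0010
9: · ADDLS
10: ✓ ADDGE  r2←0x18
11: ✓ ADDHI  r3←0x5a

EXEC = [5,6,10,11]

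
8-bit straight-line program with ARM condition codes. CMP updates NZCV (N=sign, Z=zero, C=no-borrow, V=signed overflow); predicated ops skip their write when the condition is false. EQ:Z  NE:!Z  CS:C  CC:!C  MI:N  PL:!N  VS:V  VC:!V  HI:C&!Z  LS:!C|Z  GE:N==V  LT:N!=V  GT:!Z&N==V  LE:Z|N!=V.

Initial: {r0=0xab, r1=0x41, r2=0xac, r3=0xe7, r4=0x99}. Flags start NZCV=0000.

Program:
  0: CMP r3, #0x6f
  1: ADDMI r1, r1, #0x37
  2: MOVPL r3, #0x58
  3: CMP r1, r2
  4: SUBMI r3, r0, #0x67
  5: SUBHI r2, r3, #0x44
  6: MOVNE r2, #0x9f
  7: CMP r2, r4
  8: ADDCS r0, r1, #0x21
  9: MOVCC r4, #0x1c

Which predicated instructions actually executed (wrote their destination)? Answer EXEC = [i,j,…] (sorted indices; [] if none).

0: ✓ CMP  NZCV=0011
1: · ADDMI
2: ✓ MOVPL  r3←0x58
3: ✓ CMP  NZCV=1001
4: ✓ SUBMI  r3←0x44
5: · SUBHI
6: ✓ MOVNE  r2←0x9f
7: ✓ CMP  NZCV=0010
8: ✓ ADDCS  r0←0x62
9: · MOVCC

EXEC = [2,4,6,8]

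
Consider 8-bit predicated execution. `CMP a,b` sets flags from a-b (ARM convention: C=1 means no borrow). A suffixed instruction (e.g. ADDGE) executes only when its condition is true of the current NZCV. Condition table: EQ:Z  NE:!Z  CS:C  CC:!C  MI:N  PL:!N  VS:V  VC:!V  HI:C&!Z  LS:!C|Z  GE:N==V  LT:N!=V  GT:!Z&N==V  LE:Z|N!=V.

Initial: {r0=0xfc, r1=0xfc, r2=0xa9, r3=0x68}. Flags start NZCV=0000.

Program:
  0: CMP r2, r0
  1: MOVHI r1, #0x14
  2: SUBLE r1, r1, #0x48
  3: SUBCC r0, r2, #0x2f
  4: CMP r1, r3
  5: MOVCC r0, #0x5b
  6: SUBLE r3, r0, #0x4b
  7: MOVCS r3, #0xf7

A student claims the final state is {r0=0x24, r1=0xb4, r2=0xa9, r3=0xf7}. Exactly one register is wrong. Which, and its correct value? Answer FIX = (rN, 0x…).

[0] flags=1000 → (cmp)
[1] flags=1000 HI?F → skip
[2] flags=1000 LE?T → r1=0xb4
[3] flags=1000 CC?T → r0=0x7a
[4] flags=0011 → (cmp)
[5] flags=0011 CC?F → skip
[6] flags=0011 LE?T → r3=0x2f
[7] flags=0011 CS?T → r3=0xf7

FIX = (r0, 0x7a)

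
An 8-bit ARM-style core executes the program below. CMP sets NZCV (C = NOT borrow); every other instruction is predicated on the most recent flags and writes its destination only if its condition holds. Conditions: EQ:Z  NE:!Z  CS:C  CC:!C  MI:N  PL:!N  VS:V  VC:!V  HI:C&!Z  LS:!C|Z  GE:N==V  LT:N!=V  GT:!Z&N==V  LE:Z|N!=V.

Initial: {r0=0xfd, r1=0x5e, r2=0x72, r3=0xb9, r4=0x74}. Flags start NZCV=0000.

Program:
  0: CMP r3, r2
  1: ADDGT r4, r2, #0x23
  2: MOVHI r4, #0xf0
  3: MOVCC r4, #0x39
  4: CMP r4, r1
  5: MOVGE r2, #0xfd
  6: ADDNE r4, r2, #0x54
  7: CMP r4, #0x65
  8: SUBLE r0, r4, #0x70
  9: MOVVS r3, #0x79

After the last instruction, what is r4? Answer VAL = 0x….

VAL = 0xc6

[0] flags=0011 → (cmp)
[1] flags=0011 GT?F → skip
[2] flags=0011 HI?T → r4=0xf0
[3] flags=0011 CC?F → skip
[4] flags=1010 → (cmp)
[5] flags=1010 GE?F → skip
[6] flags=1010 NE?T → r4=0xc6
[7] flags=0011 → (cmp)
[8] flags=0011 LE?T → r0=0x56
[9] flags=0011 VS?T → r3=0x79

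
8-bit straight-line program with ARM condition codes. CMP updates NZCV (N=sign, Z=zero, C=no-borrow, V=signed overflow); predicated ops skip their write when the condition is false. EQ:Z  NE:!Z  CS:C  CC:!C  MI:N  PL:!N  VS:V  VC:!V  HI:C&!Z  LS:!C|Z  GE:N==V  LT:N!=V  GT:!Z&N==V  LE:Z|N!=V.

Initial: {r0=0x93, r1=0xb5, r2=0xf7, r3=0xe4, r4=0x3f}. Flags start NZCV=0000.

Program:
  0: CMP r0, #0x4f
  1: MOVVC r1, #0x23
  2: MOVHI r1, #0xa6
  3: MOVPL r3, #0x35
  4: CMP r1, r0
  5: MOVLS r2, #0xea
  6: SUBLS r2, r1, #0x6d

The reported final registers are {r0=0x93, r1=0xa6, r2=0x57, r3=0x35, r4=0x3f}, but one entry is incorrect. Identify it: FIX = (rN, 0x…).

FIX = (r2, 0xf7)

[0] flags=0011 → (cmp)
[1] flags=0011 VC?F → skip
[2] flags=0011 HI?T → r1=0xa6
[3] flags=0011 PL?T → r3=0x35
[4] flags=0010 → (cmp)
[5] flags=0010 LS?F → skip
[6] flags=0010 LS?F → skip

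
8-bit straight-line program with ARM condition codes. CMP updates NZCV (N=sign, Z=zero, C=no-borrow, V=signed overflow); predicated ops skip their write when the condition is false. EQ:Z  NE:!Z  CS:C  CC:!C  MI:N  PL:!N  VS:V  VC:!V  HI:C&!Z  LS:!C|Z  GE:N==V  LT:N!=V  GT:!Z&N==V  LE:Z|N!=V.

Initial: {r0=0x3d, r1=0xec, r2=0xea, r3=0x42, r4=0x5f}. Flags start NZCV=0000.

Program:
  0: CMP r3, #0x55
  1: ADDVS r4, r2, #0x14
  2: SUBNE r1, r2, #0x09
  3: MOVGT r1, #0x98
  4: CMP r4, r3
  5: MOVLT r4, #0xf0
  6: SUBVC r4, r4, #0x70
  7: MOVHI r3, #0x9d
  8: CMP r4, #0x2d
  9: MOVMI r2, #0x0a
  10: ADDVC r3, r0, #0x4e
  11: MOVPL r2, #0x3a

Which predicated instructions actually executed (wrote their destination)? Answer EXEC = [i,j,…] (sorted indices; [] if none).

0: ✓ CMP  NZCV=1000
1: · ADDVS
2: ✓ SUBNE  r1←0xe1
3: · MOVGT
4: ✓ CMP  NZCV=0010
5: · MOVLT
6: ✓ SUBVC  r4←0xef
7: ✓ MOVHI  r3←0x9d
8: ✓ CMP  NZCV=1010
9: ✓ MOVMI  r2←0x0a
10: ✓ ADDVC  r3←0x8b
11: · MOVPL

EXEC = [2,6,7,9,10]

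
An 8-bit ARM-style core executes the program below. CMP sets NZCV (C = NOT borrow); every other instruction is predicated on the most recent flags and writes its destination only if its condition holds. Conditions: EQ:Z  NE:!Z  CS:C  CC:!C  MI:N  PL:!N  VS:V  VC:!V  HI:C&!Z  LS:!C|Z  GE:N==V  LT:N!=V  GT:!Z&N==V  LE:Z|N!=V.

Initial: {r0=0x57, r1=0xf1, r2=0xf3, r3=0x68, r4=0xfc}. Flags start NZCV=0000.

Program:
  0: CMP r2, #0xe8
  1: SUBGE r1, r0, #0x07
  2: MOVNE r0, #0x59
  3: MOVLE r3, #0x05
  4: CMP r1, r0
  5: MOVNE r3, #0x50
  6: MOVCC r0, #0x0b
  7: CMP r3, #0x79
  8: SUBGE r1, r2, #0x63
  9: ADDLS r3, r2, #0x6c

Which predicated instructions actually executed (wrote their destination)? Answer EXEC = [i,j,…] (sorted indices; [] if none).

0: ✓ CMP  NZCV=0010
1: ✓ SUBGE  r1←0x50
2: ✓ MOVNE  r0←0x59
3: · MOVLE
4: ✓ CMP  NZCV=1000
5: ✓ MOVNE  r3←0x50
6: ✓ MOVCC  r0←0x0b
7: ✓ CMP  NZCV=1000
8: · SUBGE
9: ✓ ADDLS  r3←0x5f

EXEC = [1,2,5,6,9]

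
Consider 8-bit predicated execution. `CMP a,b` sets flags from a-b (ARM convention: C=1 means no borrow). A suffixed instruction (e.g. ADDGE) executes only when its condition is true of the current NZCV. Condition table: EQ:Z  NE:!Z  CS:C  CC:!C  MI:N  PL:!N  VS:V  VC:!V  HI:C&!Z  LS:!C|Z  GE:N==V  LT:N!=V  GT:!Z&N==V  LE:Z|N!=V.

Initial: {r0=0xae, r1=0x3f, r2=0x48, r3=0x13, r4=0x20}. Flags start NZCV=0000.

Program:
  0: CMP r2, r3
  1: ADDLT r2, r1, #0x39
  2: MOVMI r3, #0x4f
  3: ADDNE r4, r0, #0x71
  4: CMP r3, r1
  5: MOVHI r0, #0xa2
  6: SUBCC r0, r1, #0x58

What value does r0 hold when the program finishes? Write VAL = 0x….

VAL = 0xe7

[0] flags=0010 → (cmp)
[1] flags=0010 LT?F → skip
[2] flags=0010 MI?F → skip
[3] flags=0010 NE?T → r4=0x1f
[4] flags=1000 → (cmp)
[5] flags=1000 HI?F → skip
[6] flags=1000 CC?T → r0=0xe7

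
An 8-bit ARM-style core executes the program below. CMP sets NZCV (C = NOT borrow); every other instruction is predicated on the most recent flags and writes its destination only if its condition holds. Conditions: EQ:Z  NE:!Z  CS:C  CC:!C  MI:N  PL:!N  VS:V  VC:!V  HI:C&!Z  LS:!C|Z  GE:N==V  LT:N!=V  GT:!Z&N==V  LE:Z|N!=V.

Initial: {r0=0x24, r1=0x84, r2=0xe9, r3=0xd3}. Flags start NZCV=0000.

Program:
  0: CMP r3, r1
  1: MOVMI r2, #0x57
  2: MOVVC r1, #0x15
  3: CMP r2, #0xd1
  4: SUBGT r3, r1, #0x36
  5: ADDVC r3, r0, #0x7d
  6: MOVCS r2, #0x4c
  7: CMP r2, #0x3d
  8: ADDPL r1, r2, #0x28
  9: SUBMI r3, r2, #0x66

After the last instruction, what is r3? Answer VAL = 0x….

VAL = 0xa1

[0] flags=0010 → (cmp)
[1] flags=0010 MI?F → skip
[2] flags=0010 VC?T → r1=0x15
[3] flags=0010 → (cmp)
[4] flags=0010 GT?T → r3=0xdf
[5] flags=0010 VC?T → r3=0xa1
[6] flags=0010 CS?T → r2=0x4c
[7] flags=0010 → (cmp)
[8] flags=0010 PL?T → r1=0x74
[9] flags=0010 MI?F → skip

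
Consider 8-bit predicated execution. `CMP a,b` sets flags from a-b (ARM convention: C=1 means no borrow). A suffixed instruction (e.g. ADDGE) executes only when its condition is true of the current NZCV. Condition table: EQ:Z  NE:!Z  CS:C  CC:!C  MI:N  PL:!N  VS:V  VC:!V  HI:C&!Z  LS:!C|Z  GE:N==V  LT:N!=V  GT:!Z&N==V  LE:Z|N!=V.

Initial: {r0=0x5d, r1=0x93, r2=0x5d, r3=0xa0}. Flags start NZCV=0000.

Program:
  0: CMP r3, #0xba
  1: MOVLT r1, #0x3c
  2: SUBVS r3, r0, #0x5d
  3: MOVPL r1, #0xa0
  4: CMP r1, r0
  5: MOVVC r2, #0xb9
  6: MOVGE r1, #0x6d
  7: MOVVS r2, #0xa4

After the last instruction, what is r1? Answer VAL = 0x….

VAL = 0x3c

[0] flags=1000 → (cmp)
[1] flags=1000 LT?T → r1=0x3c
[2] flags=1000 VS?F → skip
[3] flags=1000 PL?F → skip
[4] flags=1000 → (cmp)
[5] flags=1000 VC?T → r2=0xb9
[6] flags=1000 GE?F → skip
[7] flags=1000 VS?F → skip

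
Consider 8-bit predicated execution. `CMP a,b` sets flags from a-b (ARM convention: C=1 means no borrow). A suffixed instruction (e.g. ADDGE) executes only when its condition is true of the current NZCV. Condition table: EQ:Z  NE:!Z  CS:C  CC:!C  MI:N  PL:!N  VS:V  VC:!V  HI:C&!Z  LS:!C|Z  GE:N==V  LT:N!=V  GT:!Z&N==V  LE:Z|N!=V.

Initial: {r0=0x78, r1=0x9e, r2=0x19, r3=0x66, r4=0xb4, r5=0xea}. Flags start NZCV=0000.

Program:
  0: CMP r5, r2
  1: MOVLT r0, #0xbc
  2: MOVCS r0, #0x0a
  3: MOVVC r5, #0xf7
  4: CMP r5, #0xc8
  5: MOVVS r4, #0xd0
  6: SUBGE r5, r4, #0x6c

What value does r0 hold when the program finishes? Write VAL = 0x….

0: ✓ CMP  NZCV=1010
1: ✓ MOVLT  r0←0xbc
2: ✓ MOVCS  r0←0x0a
3: ✓ MOVVC  r5←0xf7
4: ✓ CMP  NZCV=0010
5: · MOVVS
6: ✓ SUBGE  r5←0x48

VAL = 0x0a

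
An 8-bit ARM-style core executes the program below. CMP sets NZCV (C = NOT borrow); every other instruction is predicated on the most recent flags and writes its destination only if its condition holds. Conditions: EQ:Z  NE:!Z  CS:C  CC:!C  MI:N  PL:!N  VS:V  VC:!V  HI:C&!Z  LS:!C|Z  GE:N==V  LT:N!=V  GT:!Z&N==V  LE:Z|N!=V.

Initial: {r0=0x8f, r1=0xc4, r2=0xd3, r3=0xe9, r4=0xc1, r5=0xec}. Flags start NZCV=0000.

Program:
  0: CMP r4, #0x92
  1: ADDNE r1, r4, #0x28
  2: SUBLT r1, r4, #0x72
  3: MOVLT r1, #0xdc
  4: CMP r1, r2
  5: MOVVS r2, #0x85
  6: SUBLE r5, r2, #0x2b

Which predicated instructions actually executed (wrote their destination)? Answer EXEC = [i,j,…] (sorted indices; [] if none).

EXEC = [1]

0: ✓ CMP  NZCV=0010
1: ✓ ADDNE  r1←0xe9
2: · SUBLT
3: · MOVLT
4: ✓ CMP  NZCV=0010
5: · MOVVS
6: · SUBLE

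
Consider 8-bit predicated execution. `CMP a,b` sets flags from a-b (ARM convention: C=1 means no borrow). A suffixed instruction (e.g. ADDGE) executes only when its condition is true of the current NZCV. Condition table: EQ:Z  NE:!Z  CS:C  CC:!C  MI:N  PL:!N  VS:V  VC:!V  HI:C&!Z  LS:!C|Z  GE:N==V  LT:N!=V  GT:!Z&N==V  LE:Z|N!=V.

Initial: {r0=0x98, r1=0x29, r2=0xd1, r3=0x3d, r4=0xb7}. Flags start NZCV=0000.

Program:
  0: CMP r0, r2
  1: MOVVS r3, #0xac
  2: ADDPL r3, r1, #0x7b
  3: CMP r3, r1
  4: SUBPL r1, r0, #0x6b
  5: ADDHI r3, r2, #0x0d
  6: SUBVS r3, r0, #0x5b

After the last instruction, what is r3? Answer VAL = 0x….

VAL = 0xde

[0] flags=1000 → (cmp)
[1] flags=1000 VS?F → skip
[2] flags=1000 PL?F → skip
[3] flags=0010 → (cmp)
[4] flags=0010 PL?T → r1=0x2d
[5] flags=0010 HI?T → r3=0xde
[6] flags=0010 VS?F → skip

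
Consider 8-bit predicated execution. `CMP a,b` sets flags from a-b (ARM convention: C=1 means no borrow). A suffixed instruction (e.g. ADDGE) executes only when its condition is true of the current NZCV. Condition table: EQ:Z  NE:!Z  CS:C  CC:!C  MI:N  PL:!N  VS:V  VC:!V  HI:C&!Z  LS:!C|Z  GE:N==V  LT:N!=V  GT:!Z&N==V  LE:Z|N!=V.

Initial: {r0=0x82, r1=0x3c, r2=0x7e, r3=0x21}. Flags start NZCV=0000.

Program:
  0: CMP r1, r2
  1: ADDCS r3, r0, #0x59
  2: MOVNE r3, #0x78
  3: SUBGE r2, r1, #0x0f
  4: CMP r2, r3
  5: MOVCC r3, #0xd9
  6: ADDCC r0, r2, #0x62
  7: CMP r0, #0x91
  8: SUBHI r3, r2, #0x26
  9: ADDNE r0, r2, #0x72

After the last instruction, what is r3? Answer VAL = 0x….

[0] flags=1000 → (cmp)
[1] flags=1000 CS?F → skip
[2] flags=1000 NE?T → r3=0x78
[3] flags=1000 GE?F → skip
[4] flags=0010 → (cmp)
[5] flags=0010 CC?F → skip
[6] flags=0010 CC?F → skip
[7] flags=1000 → (cmp)
[8] flags=1000 HI?F → skip
[9] flags=1000 NE?T → r0=0xf0

VAL = 0x78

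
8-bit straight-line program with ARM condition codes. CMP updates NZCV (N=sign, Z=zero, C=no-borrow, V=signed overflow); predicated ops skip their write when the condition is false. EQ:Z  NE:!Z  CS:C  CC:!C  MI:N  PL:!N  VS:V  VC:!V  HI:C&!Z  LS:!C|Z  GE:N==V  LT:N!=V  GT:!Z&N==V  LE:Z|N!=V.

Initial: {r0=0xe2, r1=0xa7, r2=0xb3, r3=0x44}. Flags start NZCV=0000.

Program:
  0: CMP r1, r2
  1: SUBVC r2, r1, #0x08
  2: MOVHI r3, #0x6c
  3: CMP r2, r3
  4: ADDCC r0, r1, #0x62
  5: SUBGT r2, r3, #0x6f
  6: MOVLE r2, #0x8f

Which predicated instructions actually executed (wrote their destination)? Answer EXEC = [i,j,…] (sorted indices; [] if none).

EXEC = [1,6]

0: ✓ CMP  NZCV=1000
1: ✓ SUBVC  r2←0x9f
2: · MOVHI
3: ✓ CMP  NZCV=0011
4: · ADDCC
5: · SUBGT
6: ✓ MOVLE  r2←0x8f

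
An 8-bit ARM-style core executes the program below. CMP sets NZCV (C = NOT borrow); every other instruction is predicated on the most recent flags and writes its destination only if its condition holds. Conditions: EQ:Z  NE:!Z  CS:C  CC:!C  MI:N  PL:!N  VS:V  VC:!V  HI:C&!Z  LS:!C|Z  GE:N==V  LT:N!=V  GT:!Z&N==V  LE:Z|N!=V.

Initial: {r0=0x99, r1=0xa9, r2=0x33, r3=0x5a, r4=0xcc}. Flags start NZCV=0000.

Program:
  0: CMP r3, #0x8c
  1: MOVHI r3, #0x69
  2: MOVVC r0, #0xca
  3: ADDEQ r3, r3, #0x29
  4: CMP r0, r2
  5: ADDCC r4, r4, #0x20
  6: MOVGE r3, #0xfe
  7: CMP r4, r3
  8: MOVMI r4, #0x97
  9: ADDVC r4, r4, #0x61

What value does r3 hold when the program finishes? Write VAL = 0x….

[0] flags=1001 → (cmp)
[1] flags=1001 HI?F → skip
[2] flags=1001 VC?F → skip
[3] flags=1001 EQ?F → skip
[4] flags=0011 → (cmp)
[5] flags=0011 CC?F → skip
[6] flags=0011 GE?F → skip
[7] flags=0011 → (cmp)
[8] flags=0011 MI?F → skip
[9] flags=0011 VC?F → skip

VAL = 0x5a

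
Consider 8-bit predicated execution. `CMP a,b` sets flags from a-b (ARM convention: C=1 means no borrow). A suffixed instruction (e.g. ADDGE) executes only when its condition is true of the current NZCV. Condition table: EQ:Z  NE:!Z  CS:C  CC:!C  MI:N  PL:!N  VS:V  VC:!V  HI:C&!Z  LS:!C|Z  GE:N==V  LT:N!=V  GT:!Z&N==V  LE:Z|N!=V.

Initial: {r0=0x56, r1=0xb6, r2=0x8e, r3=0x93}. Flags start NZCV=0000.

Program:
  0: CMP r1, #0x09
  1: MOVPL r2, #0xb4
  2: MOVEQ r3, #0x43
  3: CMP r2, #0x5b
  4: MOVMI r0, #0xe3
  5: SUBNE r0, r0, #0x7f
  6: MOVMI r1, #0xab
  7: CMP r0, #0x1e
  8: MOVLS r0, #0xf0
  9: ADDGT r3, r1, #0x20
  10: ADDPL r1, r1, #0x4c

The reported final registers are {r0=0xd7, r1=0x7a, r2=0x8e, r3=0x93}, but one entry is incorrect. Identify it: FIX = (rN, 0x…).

FIX = (r1, 0xb6)

0: ✓ CMP  NZCV=1010
1: · MOVPL
2: · MOVEQ
3: ✓ CMP  NZCV=0011
4: · MOVMI
5: ✓ SUBNE  r0←0xd7
6: · MOVMI
7: ✓ CMP  NZCV=1010
8: · MOVLS
9: · ADDGT
10: · ADDPL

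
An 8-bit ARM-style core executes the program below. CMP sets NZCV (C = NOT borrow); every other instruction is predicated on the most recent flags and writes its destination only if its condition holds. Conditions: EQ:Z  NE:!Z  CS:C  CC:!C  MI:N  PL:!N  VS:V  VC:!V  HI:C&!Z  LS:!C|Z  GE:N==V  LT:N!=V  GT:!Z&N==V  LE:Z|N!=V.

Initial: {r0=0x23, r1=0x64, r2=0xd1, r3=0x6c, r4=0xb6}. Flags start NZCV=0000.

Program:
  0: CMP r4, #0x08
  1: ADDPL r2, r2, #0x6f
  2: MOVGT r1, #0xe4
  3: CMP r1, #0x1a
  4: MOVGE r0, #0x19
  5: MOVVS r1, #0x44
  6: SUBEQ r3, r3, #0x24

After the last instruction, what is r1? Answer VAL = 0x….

VAL = 0x64

0: ✓ CMP  NZCV=1010
1: · ADDPL
2: · MOVGT
3: ✓ CMP  NZCV=0010
4: ✓ MOVGE  r0←0x19
5: · MOVVS
6: · SUBEQ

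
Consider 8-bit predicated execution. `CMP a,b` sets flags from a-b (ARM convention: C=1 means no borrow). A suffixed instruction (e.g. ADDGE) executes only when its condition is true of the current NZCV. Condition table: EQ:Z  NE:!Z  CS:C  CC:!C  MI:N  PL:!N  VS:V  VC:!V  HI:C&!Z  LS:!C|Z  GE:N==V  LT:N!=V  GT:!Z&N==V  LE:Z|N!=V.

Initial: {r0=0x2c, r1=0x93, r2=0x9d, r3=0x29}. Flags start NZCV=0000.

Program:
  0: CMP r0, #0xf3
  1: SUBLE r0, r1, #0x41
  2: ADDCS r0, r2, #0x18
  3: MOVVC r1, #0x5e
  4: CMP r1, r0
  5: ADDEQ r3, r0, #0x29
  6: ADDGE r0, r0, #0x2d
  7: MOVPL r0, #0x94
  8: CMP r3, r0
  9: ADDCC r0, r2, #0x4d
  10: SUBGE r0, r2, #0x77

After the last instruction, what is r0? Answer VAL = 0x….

VAL = 0x26

0: ✓ CMP  NZCV=0000
1: · SUBLE
2: · ADDCS
3: ✓ MOVVC  r1←0x5e
4: ✓ CMP  NZCV=0010
5: · ADDEQ
6: ✓ ADDGE  r0←0x59
7: ✓ MOVPL  r0←0x94
8: ✓ CMP  NZCV=1001
9: ✓ ADDCC  r0←0xea
10: ✓ SUBGE  r0←0x26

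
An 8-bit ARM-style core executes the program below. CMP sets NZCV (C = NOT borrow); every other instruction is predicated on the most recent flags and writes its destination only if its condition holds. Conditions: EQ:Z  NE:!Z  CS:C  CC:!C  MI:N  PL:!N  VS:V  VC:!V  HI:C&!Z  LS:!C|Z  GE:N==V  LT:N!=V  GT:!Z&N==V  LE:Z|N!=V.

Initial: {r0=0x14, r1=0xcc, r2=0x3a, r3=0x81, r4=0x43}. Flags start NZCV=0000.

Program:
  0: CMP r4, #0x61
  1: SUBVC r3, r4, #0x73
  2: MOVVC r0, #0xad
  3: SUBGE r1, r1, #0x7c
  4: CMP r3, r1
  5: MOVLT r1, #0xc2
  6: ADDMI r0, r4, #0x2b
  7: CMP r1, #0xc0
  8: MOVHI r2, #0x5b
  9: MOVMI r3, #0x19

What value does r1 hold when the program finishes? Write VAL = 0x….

[0] flags=1000 → (cmp)
[1] flags=1000 VC?T → r3=0xd0
[2] flags=1000 VC?T → r0=0xad
[3] flags=1000 GE?F → skip
[4] flags=0010 → (cmp)
[5] flags=0010 LT?F → skip
[6] flags=0010 MI?F → skip
[7] flags=0010 → (cmp)
[8] flags=0010 HI?T → r2=0x5b
[9] flags=0010 MI?F → skip

VAL = 0xcc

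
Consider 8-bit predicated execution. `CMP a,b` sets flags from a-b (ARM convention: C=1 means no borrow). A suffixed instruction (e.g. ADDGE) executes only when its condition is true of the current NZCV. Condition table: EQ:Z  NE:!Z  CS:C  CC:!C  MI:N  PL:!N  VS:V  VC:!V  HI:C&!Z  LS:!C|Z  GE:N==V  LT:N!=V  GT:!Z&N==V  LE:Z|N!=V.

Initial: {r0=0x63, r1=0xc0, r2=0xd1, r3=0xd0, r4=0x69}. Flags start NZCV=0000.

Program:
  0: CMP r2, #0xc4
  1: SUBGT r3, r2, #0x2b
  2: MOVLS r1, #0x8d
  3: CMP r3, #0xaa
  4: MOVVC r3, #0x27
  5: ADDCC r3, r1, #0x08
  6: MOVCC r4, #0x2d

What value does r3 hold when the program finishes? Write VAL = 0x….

VAL = 0xc8

0: ✓ CMP  NZCV=0010
1: ✓ SUBGT  r3←0xa6
2: · MOVLS
3: ✓ CMP  NZCV=1000
4: ✓ MOVVC  r3←0x27
5: ✓ ADDCC  r3←0xc8
6: ✓ MOVCC  r4←0x2d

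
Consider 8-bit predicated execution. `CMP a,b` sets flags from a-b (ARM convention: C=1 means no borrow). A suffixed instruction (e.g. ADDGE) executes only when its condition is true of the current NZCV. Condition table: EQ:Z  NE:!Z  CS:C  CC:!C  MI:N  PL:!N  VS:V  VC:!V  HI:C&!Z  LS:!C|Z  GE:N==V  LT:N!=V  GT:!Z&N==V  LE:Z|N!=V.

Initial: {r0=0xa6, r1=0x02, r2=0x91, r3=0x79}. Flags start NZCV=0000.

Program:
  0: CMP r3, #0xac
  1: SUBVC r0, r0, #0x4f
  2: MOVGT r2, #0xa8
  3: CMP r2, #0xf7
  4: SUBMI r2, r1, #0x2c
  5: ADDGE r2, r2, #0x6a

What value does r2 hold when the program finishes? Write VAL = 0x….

[0] flags=1001 → (cmp)
[1] flags=1001 VC?F → skip
[2] flags=1001 GT?T → r2=0xa8
[3] flags=1000 → (cmp)
[4] flags=1000 MI?T → r2=0xd6
[5] flags=1000 GE?F → skip

VAL = 0xd6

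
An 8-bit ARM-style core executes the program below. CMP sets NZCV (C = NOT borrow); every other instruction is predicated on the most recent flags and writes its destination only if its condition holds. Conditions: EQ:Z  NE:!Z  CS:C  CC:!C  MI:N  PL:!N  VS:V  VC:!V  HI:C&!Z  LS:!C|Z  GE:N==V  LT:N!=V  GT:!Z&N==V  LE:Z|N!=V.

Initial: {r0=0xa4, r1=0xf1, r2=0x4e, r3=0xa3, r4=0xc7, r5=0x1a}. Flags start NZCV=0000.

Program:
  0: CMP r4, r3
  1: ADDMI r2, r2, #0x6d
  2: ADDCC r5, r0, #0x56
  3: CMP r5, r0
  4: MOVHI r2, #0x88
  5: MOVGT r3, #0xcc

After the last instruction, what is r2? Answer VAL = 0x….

[0] flags=0010 → (cmp)
[1] flags=0010 MI?F → skip
[2] flags=0010 CC?F → skip
[3] flags=0000 → (cmp)
[4] flags=0000 HI?F → skip
[5] flags=0000 GT?T → r3=0xcc

VAL = 0x4e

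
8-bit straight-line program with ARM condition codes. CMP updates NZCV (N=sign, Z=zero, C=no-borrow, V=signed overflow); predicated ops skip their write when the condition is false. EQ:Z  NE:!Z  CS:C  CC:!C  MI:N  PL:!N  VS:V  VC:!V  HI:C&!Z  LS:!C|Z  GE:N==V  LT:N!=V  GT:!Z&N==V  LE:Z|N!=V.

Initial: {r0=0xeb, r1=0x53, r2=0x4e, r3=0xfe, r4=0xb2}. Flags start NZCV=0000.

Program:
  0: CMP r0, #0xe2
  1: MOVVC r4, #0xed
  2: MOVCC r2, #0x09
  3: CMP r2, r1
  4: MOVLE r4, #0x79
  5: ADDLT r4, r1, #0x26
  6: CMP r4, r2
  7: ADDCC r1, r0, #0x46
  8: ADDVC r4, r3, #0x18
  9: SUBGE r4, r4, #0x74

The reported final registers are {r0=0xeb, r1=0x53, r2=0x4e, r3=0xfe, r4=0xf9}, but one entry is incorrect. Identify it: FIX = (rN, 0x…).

FIX = (r4, 0xa2)

0: ✓ CMP  NZCV=0010
1: ✓ MOVVC  r4←0xed
2: · MOVCC
3: ✓ CMP  NZCV=1000
4: ✓ MOVLE  r4←0x79
5: ✓ ADDLT  r4←0x79
6: ✓ CMP  NZCV=0010
7: · ADDCC
8: ✓ ADDVC  r4←0x16
9: ✓ SUBGE  r4←0xa2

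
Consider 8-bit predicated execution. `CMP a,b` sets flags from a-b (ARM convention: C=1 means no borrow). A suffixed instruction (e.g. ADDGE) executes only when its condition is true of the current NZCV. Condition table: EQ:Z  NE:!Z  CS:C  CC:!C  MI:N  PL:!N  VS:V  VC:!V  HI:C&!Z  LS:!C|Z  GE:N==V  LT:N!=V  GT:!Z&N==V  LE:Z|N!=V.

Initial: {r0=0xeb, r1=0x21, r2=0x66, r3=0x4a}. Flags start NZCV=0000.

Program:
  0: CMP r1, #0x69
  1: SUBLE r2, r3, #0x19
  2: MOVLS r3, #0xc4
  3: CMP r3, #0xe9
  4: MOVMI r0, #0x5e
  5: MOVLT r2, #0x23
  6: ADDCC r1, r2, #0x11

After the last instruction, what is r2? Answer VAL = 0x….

VAL = 0x23

0: ✓ CMP  NZCV=1000
1: ✓ SUBLE  r2←0x31
2: ✓ MOVLS  r3←0xc4
3: ✓ CMP  NZCV=1000
4: ✓ MOVMI  r0←0x5e
5: ✓ MOVLT  r2←0x23
6: ✓ ADDCC  r1←0x34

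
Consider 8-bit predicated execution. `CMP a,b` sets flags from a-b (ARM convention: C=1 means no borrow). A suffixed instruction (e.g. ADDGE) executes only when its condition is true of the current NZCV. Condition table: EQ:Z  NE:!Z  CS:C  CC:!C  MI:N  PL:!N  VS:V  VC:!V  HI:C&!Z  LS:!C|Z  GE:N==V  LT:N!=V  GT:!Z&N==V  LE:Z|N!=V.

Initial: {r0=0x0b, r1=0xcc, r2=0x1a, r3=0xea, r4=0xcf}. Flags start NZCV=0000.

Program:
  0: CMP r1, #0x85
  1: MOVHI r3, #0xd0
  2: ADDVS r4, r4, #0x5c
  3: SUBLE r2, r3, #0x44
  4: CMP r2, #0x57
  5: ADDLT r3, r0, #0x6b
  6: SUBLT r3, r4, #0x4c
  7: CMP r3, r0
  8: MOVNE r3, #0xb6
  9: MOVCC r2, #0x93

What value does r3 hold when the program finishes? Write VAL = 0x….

[0] flags=0010 → (cmp)
[1] flags=0010 HI?T → r3=0xd0
[2] flags=0010 VS?F → skip
[3] flags=0010 LE?F → skip
[4] flags=1000 → (cmp)
[5] flags=1000 LT?T → r3=0x76
[6] flags=1000 LT?T → r3=0x83
[7] flags=0011 → (cmp)
[8] flags=0011 NE?T → r3=0xb6
[9] flags=0011 CC?F → skip

VAL = 0xb6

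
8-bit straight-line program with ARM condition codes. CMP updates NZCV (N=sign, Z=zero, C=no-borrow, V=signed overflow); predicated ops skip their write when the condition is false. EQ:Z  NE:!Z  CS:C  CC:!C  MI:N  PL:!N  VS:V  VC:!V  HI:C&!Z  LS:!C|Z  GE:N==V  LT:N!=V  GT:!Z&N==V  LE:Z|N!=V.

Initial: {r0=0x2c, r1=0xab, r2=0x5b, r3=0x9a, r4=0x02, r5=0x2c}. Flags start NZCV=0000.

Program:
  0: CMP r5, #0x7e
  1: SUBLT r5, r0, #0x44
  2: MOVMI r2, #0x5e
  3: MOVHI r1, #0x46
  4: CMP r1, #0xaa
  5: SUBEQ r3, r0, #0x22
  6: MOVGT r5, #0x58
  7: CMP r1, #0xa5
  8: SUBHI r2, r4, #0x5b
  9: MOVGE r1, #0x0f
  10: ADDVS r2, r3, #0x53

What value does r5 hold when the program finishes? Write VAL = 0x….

0: ✓ CMP  NZCV=1000
1: ✓ SUBLT  r5←0xe8
2: ✓ MOVMI  r2←0x5e
3: · MOVHI
4: ✓ CMP  NZCV=0010
5: · SUBEQ
6: ✓ MOVGT  r5←0x58
7: ✓ CMP  NZCV=0010
8: ✓ SUBHI  r2←0xa7
9: ✓ MOVGE  r1←0x0f
10: · ADDVS

VAL = 0x58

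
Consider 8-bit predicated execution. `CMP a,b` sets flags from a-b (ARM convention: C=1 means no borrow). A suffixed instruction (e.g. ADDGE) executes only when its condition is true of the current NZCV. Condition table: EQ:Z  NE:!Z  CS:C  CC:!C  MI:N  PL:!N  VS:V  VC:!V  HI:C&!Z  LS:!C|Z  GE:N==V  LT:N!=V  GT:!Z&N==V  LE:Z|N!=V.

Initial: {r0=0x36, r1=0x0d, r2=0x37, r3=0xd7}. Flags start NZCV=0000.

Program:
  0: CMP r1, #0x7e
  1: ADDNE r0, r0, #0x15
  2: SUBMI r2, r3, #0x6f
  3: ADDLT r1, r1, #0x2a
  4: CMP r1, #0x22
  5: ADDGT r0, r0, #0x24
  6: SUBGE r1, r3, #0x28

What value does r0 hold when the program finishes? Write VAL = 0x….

0: ✓ CMP  NZCV=1000
1: ✓ ADDNE  r0←0x4b
2: ✓ SUBMI  r2←0x68
3: ✓ ADDLT  r1←0x37
4: ✓ CMP  NZCV=0010
5: ✓ ADDGT  r0←0x6f
6: ✓ SUBGE  r1←0xaf

VAL = 0x6f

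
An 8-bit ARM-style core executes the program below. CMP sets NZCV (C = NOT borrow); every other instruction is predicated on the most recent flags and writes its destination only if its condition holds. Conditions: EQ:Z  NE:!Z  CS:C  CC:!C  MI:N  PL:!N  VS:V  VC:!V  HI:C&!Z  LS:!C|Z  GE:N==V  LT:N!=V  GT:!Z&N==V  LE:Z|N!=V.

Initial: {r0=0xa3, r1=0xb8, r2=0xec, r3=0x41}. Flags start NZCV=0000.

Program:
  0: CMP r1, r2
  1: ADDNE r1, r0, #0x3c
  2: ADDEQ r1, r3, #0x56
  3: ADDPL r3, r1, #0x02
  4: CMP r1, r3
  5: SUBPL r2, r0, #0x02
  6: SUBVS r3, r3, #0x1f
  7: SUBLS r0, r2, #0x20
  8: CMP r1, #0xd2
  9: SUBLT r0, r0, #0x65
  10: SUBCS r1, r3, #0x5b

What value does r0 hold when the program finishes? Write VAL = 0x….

VAL = 0xa3

[0] flags=1000 → (cmp)
[1] flags=1000 NE?T → r1=0xdf
[2] flags=1000 EQ?F → skip
[3] flags=1000 PL?F → skip
[4] flags=1010 → (cmp)
[5] flags=1010 PL?F → skip
[6] flags=1010 VS?F → skip
[7] flags=1010 LS?F → skip
[8] flags=0010 → (cmp)
[9] flags=0010 LT?F → skip
[10] flags=0010 CS?T → r1=0xe6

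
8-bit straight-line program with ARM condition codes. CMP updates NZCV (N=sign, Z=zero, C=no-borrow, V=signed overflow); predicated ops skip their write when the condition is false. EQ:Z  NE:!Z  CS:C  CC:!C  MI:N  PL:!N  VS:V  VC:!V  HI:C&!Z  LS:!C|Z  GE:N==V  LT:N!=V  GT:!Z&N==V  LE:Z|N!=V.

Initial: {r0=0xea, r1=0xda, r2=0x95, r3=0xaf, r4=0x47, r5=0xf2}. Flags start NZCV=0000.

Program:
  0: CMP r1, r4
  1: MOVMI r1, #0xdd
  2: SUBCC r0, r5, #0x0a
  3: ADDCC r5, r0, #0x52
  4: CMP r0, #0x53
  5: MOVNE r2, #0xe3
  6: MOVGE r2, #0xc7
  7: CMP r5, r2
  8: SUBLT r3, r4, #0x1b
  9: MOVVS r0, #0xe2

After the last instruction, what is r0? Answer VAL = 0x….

[0] flags=1010 → (cmp)
[1] flags=1010 MI?T → r1=0xdd
[2] flags=1010 CC?F → skip
[3] flags=1010 CC?F → skip
[4] flags=1010 → (cmp)
[5] flags=1010 NE?T → r2=0xe3
[6] flags=1010 GE?F → skip
[7] flags=0010 → (cmp)
[8] flags=0010 LT?F → skip
[9] flags=0010 VS?F → skip

VAL = 0xea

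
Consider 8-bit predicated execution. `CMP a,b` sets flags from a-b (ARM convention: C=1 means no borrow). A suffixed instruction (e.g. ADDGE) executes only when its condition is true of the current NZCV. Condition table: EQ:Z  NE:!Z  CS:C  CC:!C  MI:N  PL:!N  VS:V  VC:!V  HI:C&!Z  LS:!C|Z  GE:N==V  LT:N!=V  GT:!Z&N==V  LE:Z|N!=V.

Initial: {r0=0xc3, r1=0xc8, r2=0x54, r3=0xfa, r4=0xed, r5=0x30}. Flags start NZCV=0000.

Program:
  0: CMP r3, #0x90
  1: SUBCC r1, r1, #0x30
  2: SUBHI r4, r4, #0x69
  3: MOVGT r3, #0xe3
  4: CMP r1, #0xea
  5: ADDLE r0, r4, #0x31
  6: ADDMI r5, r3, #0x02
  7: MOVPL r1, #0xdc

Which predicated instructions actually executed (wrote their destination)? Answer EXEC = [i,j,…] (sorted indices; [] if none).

EXEC = [2,3,5,6]

[0] flags=0010 → (cmp)
[1] flags=0010 CC?F → skip
[2] flags=0010 HI?T → r4=0x84
[3] flags=0010 GT?T → r3=0xe3
[4] flags=1000 → (cmp)
[5] flags=1000 LE?T → r0=0xb5
[6] flags=1000 MI?T → r5=0xe5
[7] flags=1000 PL?F → skip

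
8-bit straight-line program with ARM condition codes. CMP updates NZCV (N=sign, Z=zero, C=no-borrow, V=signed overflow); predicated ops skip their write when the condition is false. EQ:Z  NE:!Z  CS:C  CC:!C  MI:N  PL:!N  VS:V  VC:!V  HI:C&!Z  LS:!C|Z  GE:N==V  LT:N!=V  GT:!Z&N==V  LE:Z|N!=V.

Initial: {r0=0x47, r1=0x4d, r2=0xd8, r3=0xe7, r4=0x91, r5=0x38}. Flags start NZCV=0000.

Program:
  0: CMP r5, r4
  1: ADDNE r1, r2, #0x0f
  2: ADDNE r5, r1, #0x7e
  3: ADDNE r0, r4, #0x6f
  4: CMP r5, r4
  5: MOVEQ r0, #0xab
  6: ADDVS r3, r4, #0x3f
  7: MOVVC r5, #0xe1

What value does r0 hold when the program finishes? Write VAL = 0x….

0: ✓ CMP  NZCV=1001
1: ✓ ADDNE  r1←0xe7
2: ✓ ADDNE  r5←0x65
3: ✓ ADDNE  r0←0x00
4: ✓ CMP  NZCV=1001
5: · MOVEQ
6: ✓ ADDVS  r3←0xd0
7: · MOVVC

VAL = 0x00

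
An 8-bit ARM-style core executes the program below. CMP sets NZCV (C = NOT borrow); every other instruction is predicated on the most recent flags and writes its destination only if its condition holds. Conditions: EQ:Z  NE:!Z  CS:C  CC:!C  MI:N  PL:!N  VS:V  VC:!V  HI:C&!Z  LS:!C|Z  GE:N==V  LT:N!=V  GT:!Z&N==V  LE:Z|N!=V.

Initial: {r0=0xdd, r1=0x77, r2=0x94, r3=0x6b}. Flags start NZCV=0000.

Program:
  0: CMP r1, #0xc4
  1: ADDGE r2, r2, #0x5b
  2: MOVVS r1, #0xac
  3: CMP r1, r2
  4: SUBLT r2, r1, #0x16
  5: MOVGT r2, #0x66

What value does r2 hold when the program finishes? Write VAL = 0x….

[0] flags=1001 → (cmp)
[1] flags=1001 GE?T → r2=0xef
[2] flags=1001 VS?T → r1=0xac
[3] flags=1000 → (cmp)
[4] flags=1000 LT?T → r2=0x96
[5] flags=1000 GT?F → skip

VAL = 0x96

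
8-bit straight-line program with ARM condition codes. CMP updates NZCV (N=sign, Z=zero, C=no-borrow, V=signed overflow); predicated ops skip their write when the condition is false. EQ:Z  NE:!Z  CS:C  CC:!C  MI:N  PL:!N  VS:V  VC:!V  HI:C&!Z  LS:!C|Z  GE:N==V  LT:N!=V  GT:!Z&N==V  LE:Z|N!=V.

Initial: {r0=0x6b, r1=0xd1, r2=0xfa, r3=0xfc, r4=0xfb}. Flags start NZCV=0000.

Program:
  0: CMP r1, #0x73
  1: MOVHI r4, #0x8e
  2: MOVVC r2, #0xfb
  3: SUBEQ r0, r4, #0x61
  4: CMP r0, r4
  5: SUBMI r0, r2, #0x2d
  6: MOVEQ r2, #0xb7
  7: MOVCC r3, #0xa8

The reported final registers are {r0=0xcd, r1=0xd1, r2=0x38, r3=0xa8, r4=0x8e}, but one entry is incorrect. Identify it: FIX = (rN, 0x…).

FIX = (r2, 0xfa)

0: ✓ CMP  NZCV=0011
1: ✓ MOVHI  r4←0x8e
2: · MOVVC
3: · SUBEQ
4: ✓ CMP  NZCV=1001
5: ✓ SUBMI  r0←0xcd
6: · MOVEQ
7: ✓ MOVCC  r3←0xa8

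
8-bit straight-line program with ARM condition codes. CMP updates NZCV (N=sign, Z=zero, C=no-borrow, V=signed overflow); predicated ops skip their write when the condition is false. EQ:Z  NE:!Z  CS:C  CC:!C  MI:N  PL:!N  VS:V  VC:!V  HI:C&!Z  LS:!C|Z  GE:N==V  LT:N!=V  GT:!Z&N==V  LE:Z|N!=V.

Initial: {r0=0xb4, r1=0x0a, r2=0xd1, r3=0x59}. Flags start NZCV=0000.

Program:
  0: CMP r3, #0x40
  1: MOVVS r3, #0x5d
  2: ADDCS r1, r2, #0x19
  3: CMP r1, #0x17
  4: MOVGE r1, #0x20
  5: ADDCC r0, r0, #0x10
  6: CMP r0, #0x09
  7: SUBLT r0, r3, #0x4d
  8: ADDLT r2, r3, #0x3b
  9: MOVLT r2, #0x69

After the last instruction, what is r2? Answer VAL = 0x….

VAL = 0x69

0: ✓ CMP  NZCV=0010
1: · MOVVS
2: ✓ ADDCS  r1←0xea
3: ✓ CMP  NZCV=1010
4: · MOVGE
5: · ADDCC
6: ✓ CMP  NZCV=1010
7: ✓ SUBLT  r0←0x0c
8: ✓ ADDLT  r2←0x94
9: ✓ MOVLT  r2←0x69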